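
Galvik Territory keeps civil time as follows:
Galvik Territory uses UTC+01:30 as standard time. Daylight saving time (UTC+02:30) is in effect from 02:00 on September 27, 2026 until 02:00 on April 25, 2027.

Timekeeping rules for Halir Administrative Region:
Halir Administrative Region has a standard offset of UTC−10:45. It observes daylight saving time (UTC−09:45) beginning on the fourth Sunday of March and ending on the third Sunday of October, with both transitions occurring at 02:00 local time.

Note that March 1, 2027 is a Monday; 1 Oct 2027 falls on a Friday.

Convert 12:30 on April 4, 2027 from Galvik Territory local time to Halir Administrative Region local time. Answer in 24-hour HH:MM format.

April 4, 2027 lies within the daylight-saving period (27 September 2026 – 25 April 2027), so Galvik Territory is on daylight time, UTC+02:30.
12:30 Galvik Territory − 2h30m = 10:00 UTC.
1 March 2027 is a Monday, so the first Sunday is March 7 and the fourth is March 28.
1 October 2027 is a Friday, so the first Sunday is October 3 and the third is October 17.
At the standard offset (UTC−10:45), 10:00 UTC − 10h45m = 23:15 Halir Administrative Region standard time (rolling into the previous day, 3 April 2027).
The standard-time date in Halir Administrative Region, April 3, 2027, lies within the daylight-saving period (28 March – 17 October), so Halir Administrative Region is on daylight time, UTC−09:45.
10:00 UTC − 9h45m = 00:15 Halir Administrative Region.

00:15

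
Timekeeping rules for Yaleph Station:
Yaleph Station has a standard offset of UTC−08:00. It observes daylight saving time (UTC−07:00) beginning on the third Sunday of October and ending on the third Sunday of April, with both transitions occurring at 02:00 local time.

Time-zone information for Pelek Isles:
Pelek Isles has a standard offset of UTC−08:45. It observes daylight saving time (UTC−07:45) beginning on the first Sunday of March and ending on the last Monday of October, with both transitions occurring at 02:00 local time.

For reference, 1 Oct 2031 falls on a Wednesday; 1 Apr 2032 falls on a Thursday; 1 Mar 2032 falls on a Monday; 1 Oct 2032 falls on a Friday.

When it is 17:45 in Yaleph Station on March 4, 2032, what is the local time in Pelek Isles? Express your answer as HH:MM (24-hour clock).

16:00

1 October 2031 is a Wednesday, so the first Sunday is October 5 and the third is October 19.
1 April 2032 is a Thursday, so the first Sunday is April 4 and the third is April 18.
Daylight saving runs 19 October 2031 – 18 April 2032; March 4, 2032 is inside that window, so Yaleph Station is at UTC−07:00.
17:45 Yaleph Station + 7h = 00:45 UTC (rolling into the next day, 5 March 2032).
1 March 2032 is a Monday, so the first Sunday is March 7.
1 October 2032 is a Friday, so Mondays fall on 4, 11, 18, 25; the last is October 25.
At the standard offset (UTC−08:45), 00:45 UTC − 8h45m = 16:00 Pelek Isles standard time (rolling into the previous day, 4 March 2032).
The standard-time date in Pelek Isles, March 4, 2032, does not fall between 7 March and 25 October, so daylight saving is not in effect and Pelek Isles is at UTC−08:45.
00:45 UTC − 8h45m = 16:00 Pelek Isles (rolling into the previous day, 4 March 2032).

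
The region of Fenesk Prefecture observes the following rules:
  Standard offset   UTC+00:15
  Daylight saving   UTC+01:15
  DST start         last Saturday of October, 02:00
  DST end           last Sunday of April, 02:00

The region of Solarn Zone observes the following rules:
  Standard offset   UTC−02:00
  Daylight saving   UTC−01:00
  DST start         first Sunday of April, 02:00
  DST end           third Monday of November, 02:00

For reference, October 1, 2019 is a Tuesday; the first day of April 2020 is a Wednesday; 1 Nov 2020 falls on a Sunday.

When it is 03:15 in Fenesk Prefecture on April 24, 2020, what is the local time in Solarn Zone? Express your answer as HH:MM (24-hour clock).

01:00

1 October 2019 is a Tuesday, so Saturdays fall on 5, 12, 19, 26; the last is October 26.
1 April 2020 is a Wednesday, so Sundays fall on 5, 12, 19, 26; the last is April 26.
Daylight saving runs 26 October 2019 – 26 April 2020; April 24, 2020 is inside that window, so Fenesk Prefecture is at UTC+01:15.
03:15 Fenesk Prefecture − 1h15m = 02:00 UTC.
1 April 2020 is a Wednesday, so the first Sunday is April 5.
1 November 2020 is a Sunday, so the first Monday is November 2 and the third is November 16.
At the standard offset (UTC−02:00), 02:00 UTC − 2h = 00:00 Solarn Zone standard time.
Daylight saving runs 5 April – 16 November; the standard-time date in Solarn Zone, April 24, 2020, is inside that window, so Solarn Zone is at UTC−01:00.
02:00 UTC − 1h = 01:00 Solarn Zone.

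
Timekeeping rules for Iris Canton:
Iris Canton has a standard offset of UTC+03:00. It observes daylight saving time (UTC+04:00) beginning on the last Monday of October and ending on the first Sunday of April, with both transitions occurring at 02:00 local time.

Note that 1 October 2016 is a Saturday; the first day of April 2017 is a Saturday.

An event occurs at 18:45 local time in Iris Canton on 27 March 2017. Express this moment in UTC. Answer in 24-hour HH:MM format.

1 October 2016 is a Saturday, so Mondays fall on 3, 10, 17, 24, 31; the last is October 31.
1 April 2017 is a Saturday, so the first Sunday is April 2.
27 March 2017 falls between 31 October 2016 and 2 April 2017, so daylight saving is in effect and Iris Canton is at UTC+04:00.
18:45 local − 4h = 14:45 UTC.

14:45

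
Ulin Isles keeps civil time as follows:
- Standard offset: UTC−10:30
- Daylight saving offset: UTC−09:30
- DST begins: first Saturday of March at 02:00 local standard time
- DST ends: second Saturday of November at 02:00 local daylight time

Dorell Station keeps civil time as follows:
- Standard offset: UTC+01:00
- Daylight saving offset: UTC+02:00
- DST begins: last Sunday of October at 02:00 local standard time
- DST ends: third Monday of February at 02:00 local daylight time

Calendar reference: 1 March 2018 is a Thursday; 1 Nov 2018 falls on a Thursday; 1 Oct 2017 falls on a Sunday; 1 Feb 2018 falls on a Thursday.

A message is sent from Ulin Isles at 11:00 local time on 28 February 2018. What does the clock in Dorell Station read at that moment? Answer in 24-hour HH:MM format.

1 March 2018 is a Thursday, so the first Saturday is March 3.
1 November 2018 is a Thursday, so the first Saturday is November 3 and the second is November 10.
28 February 2018 does not fall between 3 March and 10 November, so daylight saving is not in effect and Ulin Isles is at UTC−10:30.
11:00 Ulin Isles + 10h30m = 21:30 UTC.
1 October 2017 is a Sunday, so Sundays fall on 1, 8, 15, 22, 29; the last is October 29.
1 February 2018 is a Thursday, so the first Monday is February 5 and the third is February 19.
At the standard offset (UTC+01:00), 21:30 UTC + 1h = 22:30 Dorell Station standard time.
The standard-time date in Dorell Station, 28 February 2018, does not fall between 29 October 2017 and 19 February 2018, so daylight saving is not in effect and Dorell Station is at UTC+01:00.
21:30 UTC + 1h = 22:30 Dorell Station.

22:30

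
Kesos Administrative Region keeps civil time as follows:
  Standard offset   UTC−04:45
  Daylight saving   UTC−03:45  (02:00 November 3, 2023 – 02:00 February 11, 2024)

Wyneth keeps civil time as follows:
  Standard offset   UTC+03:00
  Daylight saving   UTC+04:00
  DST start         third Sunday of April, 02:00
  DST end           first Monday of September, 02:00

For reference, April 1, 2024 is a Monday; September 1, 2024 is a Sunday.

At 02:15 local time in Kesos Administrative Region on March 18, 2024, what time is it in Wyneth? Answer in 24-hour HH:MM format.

10:00

Daylight saving runs 3 November 2023 – 11 February 2024; March 18, 2024 is outside that window, so Kesos Administrative Region is on standard time at UTC−04:45.
02:15 Kesos Administrative Region + 4h45m = 07:00 UTC.
1 April 2024 is a Monday, so the first Sunday is April 7 and the third is April 21.
1 September 2024 is a Sunday, so the first Monday is September 2.
At the standard offset (UTC+03:00), 07:00 UTC + 3h = 10:00 Wyneth standard time.
Daylight saving runs 21 April – 2 September; the standard-time date in Wyneth, March 18, 2024, is outside that window, so Wyneth is on standard time at UTC+03:00.
07:00 UTC + 3h = 10:00 Wyneth.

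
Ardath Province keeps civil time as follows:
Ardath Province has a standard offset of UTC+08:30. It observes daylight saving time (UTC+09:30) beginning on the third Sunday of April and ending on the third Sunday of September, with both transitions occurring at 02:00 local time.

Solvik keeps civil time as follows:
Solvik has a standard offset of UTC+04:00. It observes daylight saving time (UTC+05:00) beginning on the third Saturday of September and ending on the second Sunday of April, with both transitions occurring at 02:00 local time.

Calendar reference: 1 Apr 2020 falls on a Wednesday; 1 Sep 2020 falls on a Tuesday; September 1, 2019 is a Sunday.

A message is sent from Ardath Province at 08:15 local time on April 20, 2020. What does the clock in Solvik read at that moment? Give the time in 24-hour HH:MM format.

1 April 2020 is a Wednesday, so the first Sunday is April 5 and the third is April 19.
1 September 2020 is a Tuesday, so the first Sunday is September 6 and the third is September 20.
April 20, 2020 lies within the daylight-saving period (19 April – 20 September), so Ardath Province is on daylight time, UTC+09:30.
08:15 Ardath Province − 9h30m = 22:45 UTC (rolling into the previous day, 19 April 2020).
1 September 2019 is a Sunday, so the first Saturday is September 7 and the third is September 21.
1 April 2020 is a Wednesday, so the first Sunday is April 5 and the second is April 12.
At the standard offset (UTC+04:00), 22:45 UTC + 4h = 02:45 Solvik standard time (rolling into the next day, 20 April 2020).
The standard-time date in Solvik, April 20, 2020, is outside the daylight-saving period (21 September 2019 – 12 April 2020), so Solvik is on standard time, UTC+04:00.
22:45 UTC + 4h = 02:45 Solvik (rolling into the next day, 20 April 2020).

02:45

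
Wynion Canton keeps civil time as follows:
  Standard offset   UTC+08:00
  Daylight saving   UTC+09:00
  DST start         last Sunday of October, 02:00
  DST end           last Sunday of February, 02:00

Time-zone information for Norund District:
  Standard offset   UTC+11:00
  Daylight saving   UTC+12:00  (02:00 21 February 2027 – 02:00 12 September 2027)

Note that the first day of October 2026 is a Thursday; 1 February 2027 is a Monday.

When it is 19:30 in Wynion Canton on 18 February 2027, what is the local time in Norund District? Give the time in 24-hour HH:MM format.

1 October 2026 is a Thursday, so Sundays fall on 4, 11, 18, 25; the last is October 25.
1 February 2027 is a Monday, so Sundays fall on 7, 14, 21, 28; the last is February 28.
Daylight saving runs 25 October 2026 – 28 February 2027; 18 February 2027 is inside that window, so Wynion Canton is at UTC+09:00.
19:30 Wynion Canton − 9h = 10:30 UTC.
At the standard offset (UTC+11:00), 10:30 UTC + 11h = 21:30 Norund District standard time.
Daylight saving runs 21 February – 12 September; the standard-time date in Norund District, 18 February 2027, is outside that window, so Norund District is on standard time at UTC+11:00.
10:30 UTC + 11h = 21:30 Norund District.

21:30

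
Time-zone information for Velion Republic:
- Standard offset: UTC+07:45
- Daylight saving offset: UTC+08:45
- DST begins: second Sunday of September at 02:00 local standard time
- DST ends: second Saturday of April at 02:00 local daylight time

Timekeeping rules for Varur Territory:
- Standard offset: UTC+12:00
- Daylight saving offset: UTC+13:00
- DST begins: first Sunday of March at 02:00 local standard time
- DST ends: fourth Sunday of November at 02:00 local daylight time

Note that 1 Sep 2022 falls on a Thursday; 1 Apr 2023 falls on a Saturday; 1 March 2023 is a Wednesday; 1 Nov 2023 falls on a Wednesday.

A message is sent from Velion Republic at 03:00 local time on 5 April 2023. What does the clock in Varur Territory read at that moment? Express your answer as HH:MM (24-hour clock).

07:15

1 September 2022 is a Thursday, so the first Sunday is September 4 and the second is September 11.
1 April 2023 is a Saturday, so the first Saturday is April 1 and the second is April 8.
5 April 2023 falls between 11 September 2022 and 8 April 2023, so daylight saving is in effect and Velion Republic is at UTC+08:45.
03:00 Velion Republic − 8h45m = 18:15 UTC (rolling into the previous day, 4 April 2023).
1 March 2023 is a Wednesday, so the first Sunday is March 5.
1 November 2023 is a Wednesday, so the first Sunday is November 5 and the fourth is November 26.
At the standard offset (UTC+12:00), 18:15 UTC + 12h = 06:15 Varur Territory standard time (rolling into the next day, 5 April 2023).
Daylight saving runs 5 March – 26 November; the standard-time date in Varur Territory, 5 April 2023, is inside that window, so Varur Territory is at UTC+13:00.
18:15 UTC + 13h = 07:15 Varur Territory (rolling into the next day, 5 April 2023).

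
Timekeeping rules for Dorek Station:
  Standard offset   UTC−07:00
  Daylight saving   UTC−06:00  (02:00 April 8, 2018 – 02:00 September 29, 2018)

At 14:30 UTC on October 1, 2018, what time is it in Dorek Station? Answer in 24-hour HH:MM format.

At the standard offset (UTC−07:00), 14:30 UTC − 7h = 07:30 Dorek Station standard time.
Daylight saving runs 8 April – 29 September; the standard-time date in Dorek Station, October 1, 2018, is outside that window, so Dorek Station is on standard time at UTC−07:00.
14:30 UTC − 7h = 07:30 local.

07:30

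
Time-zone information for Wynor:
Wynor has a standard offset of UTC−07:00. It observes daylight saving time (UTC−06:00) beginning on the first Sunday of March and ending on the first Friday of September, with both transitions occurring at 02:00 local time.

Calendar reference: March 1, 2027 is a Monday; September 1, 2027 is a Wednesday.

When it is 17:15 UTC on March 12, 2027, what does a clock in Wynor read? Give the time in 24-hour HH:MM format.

11:15

1 March 2027 is a Monday, so the first Sunday is March 7.
1 September 2027 is a Wednesday, so the first Friday is September 3.
At the standard offset (UTC−07:00), 17:15 UTC − 7h = 10:15 Wynor standard time.
Daylight saving runs 7 March – 3 September; the standard-time date in Wynor, March 12, 2027, is inside that window, so Wynor is at UTC−06:00.
17:15 UTC − 6h = 11:15 local.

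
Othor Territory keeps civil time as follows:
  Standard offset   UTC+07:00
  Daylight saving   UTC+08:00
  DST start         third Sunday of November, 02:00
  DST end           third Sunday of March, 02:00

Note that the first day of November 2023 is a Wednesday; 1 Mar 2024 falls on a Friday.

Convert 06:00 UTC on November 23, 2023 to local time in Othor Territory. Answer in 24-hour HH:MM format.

1 November 2023 is a Wednesday, so the first Sunday is November 5 and the third is November 19.
1 March 2024 is a Friday, so the first Sunday is March 3 and the third is March 17.
At the standard offset (UTC+07:00), 06:00 UTC + 7h = 13:00 Othor Territory standard time.
Daylight saving runs 19 November 2023 – 17 March 2024; the standard-time date in Othor Territory, November 23, 2023, is inside that window, so Othor Territory is at UTC+08:00.
06:00 UTC + 8h = 14:00 local.

14:00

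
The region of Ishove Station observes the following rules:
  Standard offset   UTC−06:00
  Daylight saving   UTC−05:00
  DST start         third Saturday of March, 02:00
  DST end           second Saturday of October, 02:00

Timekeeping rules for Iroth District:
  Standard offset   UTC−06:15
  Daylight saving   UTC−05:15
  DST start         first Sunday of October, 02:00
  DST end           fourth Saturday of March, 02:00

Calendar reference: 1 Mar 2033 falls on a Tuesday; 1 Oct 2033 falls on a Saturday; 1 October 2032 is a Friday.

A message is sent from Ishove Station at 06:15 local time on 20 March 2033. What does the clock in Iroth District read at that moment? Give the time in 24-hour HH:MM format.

06:00

1 March 2033 is a Tuesday, so the first Saturday is March 5 and the third is March 19.
1 October 2033 is a Saturday, so the first Saturday is October 1 and the second is October 8.
20 March 2033 falls between 19 March and 8 October, so daylight saving is in effect and Ishove Station is at UTC−05:00.
06:15 Ishove Station + 5h = 11:15 UTC.
1 October 2032 is a Friday, so the first Sunday is October 3.
1 March 2033 is a Tuesday, so the first Saturday is March 5 and the fourth is March 26.
At the standard offset (UTC−06:15), 11:15 UTC − 6h15m = 05:00 Iroth District standard time.
The standard-time date in Iroth District, 20 March 2033, falls between 3 October 2032 and 26 March 2033, so daylight saving is in effect and Iroth District is at UTC−05:15.
11:15 UTC − 5h15m = 06:00 Iroth District.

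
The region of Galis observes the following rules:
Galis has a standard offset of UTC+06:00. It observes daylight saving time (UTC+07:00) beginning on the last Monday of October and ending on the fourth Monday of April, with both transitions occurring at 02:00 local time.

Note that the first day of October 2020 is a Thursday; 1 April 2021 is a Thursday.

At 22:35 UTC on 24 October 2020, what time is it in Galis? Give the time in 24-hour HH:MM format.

1 October 2020 is a Thursday, so Mondays fall on 5, 12, 19, 26; the last is October 26.
1 April 2021 is a Thursday, so the first Monday is April 5 and the fourth is April 26.
At the standard offset (UTC+06:00), 22:35 UTC + 6h = 04:35 Galis standard time (rolling into the next day, 25 October 2020).
Daylight saving runs 26 October 2020 – 26 April 2021; the standard-time date in Galis, 25 October 2020, is outside that window, so Galis is on standard time at UTC+06:00.
22:35 UTC + 6h = 04:35 local (rolling into the next day, 25 October 2020).

04:35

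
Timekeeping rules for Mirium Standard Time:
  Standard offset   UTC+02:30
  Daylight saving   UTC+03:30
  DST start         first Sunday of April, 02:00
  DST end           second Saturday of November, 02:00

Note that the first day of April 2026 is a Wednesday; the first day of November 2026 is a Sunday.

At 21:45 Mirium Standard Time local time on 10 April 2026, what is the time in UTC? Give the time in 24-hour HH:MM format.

18:15

1 April 2026 is a Wednesday, so the first Sunday is April 5.
1 November 2026 is a Sunday, so the first Saturday is November 7 and the second is November 14.
10 April 2026 lies within the daylight-saving period (5 April – 14 November), so Mirium Standard Time is on daylight time, UTC+03:30.
21:45 local − 3h30m = 18:15 UTC.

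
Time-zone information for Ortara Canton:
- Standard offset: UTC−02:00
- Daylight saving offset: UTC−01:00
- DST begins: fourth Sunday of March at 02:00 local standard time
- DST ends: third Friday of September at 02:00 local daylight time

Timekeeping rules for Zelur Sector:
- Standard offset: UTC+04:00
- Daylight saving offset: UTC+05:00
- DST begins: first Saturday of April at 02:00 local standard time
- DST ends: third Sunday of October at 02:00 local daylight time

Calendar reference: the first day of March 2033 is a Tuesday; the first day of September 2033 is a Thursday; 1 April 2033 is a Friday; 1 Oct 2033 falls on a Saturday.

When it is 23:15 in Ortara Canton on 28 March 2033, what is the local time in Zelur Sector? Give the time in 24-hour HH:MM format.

04:15

1 March 2033 is a Tuesday, so the first Sunday is March 6 and the fourth is March 27.
1 September 2033 is a Thursday, so the first Friday is September 2 and the third is September 16.
Daylight saving runs 27 March – 16 September; 28 March 2033 is inside that window, so Ortara Canton is at UTC−01:00.
23:15 Ortara Canton + 1h = 00:15 UTC (rolling into the next day, 29 March 2033).
1 April 2033 is a Friday, so the first Saturday is April 2.
1 October 2033 is a Saturday, so the first Sunday is October 2 and the third is October 16.
At the standard offset (UTC+04:00), 00:15 UTC + 4h = 04:15 Zelur Sector standard time.
The standard-time date in Zelur Sector, 29 March 2033, does not fall between 2 April and 16 October, so daylight saving is not in effect and Zelur Sector is at UTC+04:00.
00:15 UTC + 4h = 04:15 Zelur Sector.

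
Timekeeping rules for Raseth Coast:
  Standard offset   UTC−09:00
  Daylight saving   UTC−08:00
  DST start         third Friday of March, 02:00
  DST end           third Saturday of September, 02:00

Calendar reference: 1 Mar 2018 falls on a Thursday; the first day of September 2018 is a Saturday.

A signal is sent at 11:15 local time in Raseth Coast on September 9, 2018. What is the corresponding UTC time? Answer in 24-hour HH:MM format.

19:15

1 March 2018 is a Thursday, so the first Friday is March 2 and the third is March 16.
1 September 2018 is a Saturday, so the first Saturday is September 1 and the third is September 15.
Daylight saving runs 16 March – 15 September; September 9, 2018 is inside that window, so Raseth Coast is at UTC−08:00.
11:15 local + 8h = 19:15 UTC.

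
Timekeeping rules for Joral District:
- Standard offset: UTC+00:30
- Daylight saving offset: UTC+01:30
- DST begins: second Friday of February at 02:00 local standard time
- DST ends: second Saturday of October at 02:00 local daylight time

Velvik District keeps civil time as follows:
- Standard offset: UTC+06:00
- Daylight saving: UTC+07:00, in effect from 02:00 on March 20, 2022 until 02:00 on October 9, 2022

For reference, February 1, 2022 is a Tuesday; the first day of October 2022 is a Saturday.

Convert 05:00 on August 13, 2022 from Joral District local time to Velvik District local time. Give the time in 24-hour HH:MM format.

10:30

1 February 2022 is a Tuesday, so the first Friday is February 4 and the second is February 11.
1 October 2022 is a Saturday, so the first Saturday is October 1 and the second is October 8.
August 13, 2022 lies within the daylight-saving period (11 February – 8 October), so Joral District is on daylight time, UTC+01:30.
05:00 Joral District − 1h30m = 03:30 UTC.
At the standard offset (UTC+06:00), 03:30 UTC + 6h = 09:30 Velvik District standard time.
The standard-time date in Velvik District, August 13, 2022, lies within the daylight-saving period (20 March – 9 October), so Velvik District is on daylight time, UTC+07:00.
03:30 UTC + 7h = 10:30 Velvik District.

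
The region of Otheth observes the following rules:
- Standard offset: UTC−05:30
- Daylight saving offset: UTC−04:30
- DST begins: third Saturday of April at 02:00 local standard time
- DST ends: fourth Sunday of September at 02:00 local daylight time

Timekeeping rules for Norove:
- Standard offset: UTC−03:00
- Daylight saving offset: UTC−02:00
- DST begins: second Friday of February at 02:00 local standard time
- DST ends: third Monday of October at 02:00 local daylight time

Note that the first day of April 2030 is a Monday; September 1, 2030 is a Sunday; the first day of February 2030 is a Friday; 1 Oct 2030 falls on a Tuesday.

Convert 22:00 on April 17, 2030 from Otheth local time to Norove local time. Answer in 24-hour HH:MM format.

1 April 2030 is a Monday, so the first Saturday is April 6 and the third is April 20.
1 September 2030 is a Sunday, so the first Sunday is September 1 and the fourth is September 22.
April 17, 2030 is outside the daylight-saving period (20 April – 22 September), so Otheth is on standard time, UTC−05:30.
22:00 Otheth + 5h30m = 03:30 UTC (rolling into the next day, 18 April 2030).
1 February 2030 is a Friday, so the first Friday is February 1 and the second is February 8.
1 October 2030 is a Tuesday, so the first Monday is October 7 and the third is October 21.
At the standard offset (UTC−03:00), 03:30 UTC − 3h = 00:30 Norove standard time.
Daylight saving runs 8 February – 21 October; the standard-time date in Norove, April 18, 2030, is inside that window, so Norove is at UTC−02:00.
03:30 UTC − 2h = 01:30 Norove.

01:30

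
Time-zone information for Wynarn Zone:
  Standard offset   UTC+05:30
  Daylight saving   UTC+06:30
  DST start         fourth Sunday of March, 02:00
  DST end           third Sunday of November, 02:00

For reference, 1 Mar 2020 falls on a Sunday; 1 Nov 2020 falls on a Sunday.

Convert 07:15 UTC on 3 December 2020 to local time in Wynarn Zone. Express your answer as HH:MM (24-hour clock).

12:45

1 March 2020 is a Sunday, so the first Sunday is March 1 and the fourth is March 22.
1 November 2020 is a Sunday, so the first Sunday is November 1 and the third is November 15.
At the standard offset (UTC+05:30), 07:15 UTC + 5h30m = 12:45 Wynarn Zone standard time.
The standard-time date in Wynarn Zone, 3 December 2020, does not fall between 22 March and 15 November, so daylight saving is not in effect and Wynarn Zone is at UTC+05:30.
07:15 UTC + 5h30m = 12:45 local.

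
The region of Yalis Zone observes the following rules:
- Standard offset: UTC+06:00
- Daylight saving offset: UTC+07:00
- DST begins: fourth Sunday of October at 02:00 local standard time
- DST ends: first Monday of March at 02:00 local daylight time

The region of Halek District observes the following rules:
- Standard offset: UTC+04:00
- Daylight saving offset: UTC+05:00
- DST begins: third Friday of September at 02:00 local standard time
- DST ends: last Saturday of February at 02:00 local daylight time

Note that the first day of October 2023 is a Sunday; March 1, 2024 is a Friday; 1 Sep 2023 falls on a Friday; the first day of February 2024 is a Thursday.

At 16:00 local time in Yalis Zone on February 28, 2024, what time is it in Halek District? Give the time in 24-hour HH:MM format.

13:00

1 October 2023 is a Sunday, so the first Sunday is October 1 and the fourth is October 22.
1 March 2024 is a Friday, so the first Monday is March 4.
Daylight saving runs 22 October 2023 – 4 March 2024; February 28, 2024 is inside that window, so Yalis Zone is at UTC+07:00.
16:00 Yalis Zone − 7h = 09:00 UTC.
1 September 2023 is a Friday, so the first Friday is September 1 and the third is September 15.
1 February 2024 is a Thursday, so Saturdays fall on 3, 10, 17, 24; the last is February 24.
At the standard offset (UTC+04:00), 09:00 UTC + 4h = 13:00 Halek District standard time.
The standard-time date in Halek District, February 28, 2024, is outside the daylight-saving period (15 September 2023 – 24 February 2024), so Halek District is on standard time, UTC+04:00.
09:00 UTC + 4h = 13:00 Halek District.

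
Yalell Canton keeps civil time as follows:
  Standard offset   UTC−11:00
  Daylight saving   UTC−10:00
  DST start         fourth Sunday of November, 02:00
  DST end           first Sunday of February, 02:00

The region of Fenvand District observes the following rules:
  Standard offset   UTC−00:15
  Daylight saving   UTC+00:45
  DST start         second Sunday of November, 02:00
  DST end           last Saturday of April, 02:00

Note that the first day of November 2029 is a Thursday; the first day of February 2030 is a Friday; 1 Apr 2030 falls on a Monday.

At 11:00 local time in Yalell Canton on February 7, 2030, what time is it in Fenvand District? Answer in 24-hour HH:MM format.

22:45

1 November 2029 is a Thursday, so the first Sunday is November 4 and the fourth is November 25.
1 February 2030 is a Friday, so the first Sunday is February 3.
February 7, 2030 does not fall between 25 November 2029 and 3 February 2030, so daylight saving is not in effect and Yalell Canton is at UTC−11:00.
11:00 Yalell Canton + 11h = 22:00 UTC.
1 November 2029 is a Thursday, so the first Sunday is November 4 and the second is November 11.
1 April 2030 is a Monday, so Saturdays fall on 6, 13, 20, 27; the last is April 27.
At the standard offset (UTC−00:15), 22:00 UTC − 0h15m = 21:45 Fenvand District standard time.
Daylight saving runs 11 November 2029 – 27 April 2030; the standard-time date in Fenvand District, February 7, 2030, is inside that window, so Fenvand District is at UTC+00:45.
22:00 UTC + 0h45m = 22:45 Fenvand District.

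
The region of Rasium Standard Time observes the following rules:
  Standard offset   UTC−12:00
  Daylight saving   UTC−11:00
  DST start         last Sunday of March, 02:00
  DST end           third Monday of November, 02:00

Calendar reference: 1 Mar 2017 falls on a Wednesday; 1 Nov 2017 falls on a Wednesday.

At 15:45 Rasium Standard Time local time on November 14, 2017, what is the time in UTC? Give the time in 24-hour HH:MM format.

02:45

1 March 2017 is a Wednesday, so Sundays fall on 5, 12, 19, 26; the last is March 26.
1 November 2017 is a Wednesday, so the first Monday is November 6 and the third is November 20.
November 14, 2017 falls between 26 March and 20 November, so daylight saving is in effect and Rasium Standard Time is at UTC−11:00.
15:45 local + 11h = 02:45 UTC (rolling into the next day, 15 November 2017).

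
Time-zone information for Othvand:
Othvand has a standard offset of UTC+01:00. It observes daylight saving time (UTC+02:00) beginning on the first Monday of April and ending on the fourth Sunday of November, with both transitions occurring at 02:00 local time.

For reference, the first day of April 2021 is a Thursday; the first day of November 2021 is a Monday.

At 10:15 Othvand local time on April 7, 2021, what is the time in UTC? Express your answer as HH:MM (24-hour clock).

08:15

1 April 2021 is a Thursday, so the first Monday is April 5.
1 November 2021 is a Monday, so the first Sunday is November 7 and the fourth is November 28.
April 7, 2021 falls between 5 April and 28 November, so daylight saving is in effect and Othvand is at UTC+02:00.
10:15 local − 2h = 08:15 UTC.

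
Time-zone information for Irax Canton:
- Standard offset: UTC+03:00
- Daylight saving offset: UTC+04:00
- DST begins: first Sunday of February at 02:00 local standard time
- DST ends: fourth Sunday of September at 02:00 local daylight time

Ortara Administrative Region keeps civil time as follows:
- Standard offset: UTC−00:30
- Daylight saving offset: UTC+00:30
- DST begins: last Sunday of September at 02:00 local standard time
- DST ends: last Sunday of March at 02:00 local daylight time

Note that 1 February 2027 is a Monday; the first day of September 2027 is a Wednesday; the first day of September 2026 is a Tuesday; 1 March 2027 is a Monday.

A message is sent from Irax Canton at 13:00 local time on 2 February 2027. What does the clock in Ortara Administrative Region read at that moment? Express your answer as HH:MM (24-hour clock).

1 February 2027 is a Monday, so the first Sunday is February 7.
1 September 2027 is a Wednesday, so the first Sunday is September 5 and the fourth is September 26.
2 February 2027 does not fall between 7 February and 26 September, so daylight saving is not in effect and Irax Canton is at UTC+03:00.
13:00 Irax Canton − 3h = 10:00 UTC.
1 September 2026 is a Tuesday, so Sundays fall on 6, 13, 20, 27; the last is September 27.
1 March 2027 is a Monday, so Sundays fall on 7, 14, 21, 28; the last is March 28.
At the standard offset (UTC−00:30), 10:00 UTC − 0h30m = 09:30 Ortara Administrative Region standard time.
Daylight saving runs 27 September 2026 – 28 March 2027; the standard-time date in Ortara Administrative Region, 2 February 2027, is inside that window, so Ortara Administrative Region is at UTC+00:30.
10:00 UTC + 0h30m = 10:30 Ortara Administrative Region.

10:30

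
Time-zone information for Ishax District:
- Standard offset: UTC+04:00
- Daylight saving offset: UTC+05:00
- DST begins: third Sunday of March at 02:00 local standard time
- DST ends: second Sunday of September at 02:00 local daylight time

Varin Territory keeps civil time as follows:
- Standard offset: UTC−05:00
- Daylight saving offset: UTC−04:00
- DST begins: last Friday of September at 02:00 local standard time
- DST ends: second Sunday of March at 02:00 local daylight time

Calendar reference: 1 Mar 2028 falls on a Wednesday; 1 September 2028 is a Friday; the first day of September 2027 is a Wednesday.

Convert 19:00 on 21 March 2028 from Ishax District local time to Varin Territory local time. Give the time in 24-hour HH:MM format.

1 March 2028 is a Wednesday, so the first Sunday is March 5 and the third is March 19.
1 September 2028 is a Friday, so the first Sunday is September 3 and the second is September 10.
21 March 2028 lies within the daylight-saving period (19 March – 10 September), so Ishax District is on daylight time, UTC+05:00.
19:00 Ishax District − 5h = 14:00 UTC.
1 September 2027 is a Wednesday, so Fridays fall on 3, 10, 17, 24; the last is September 24.
1 March 2028 is a Wednesday, so the first Sunday is March 5 and the second is March 12.
At the standard offset (UTC−05:00), 14:00 UTC − 5h = 09:00 Varin Territory standard time.
Daylight saving runs 24 September 2027 – 12 March 2028; the standard-time date in Varin Territory, 21 March 2028, is outside that window, so Varin Territory is on standard time at UTC−05:00.
14:00 UTC − 5h = 09:00 Varin Territory.

09:00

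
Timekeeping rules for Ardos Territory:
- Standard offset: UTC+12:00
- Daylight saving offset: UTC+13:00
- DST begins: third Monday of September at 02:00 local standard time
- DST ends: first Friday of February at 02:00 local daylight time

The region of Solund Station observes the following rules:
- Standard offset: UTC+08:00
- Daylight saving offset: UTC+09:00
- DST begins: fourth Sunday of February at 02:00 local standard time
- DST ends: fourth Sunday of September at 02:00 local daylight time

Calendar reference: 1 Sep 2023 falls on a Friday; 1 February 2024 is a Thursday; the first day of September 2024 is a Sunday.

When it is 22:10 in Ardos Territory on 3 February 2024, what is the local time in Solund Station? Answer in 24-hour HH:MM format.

1 September 2023 is a Friday, so the first Monday is September 4 and the third is September 18.
1 February 2024 is a Thursday, so the first Friday is February 2.
Daylight saving runs 18 September 2023 – 2 February 2024; 3 February 2024 is outside that window, so Ardos Territory is on standard time at UTC+12:00.
22:10 Ardos Territory − 12h = 10:10 UTC.
1 February 2024 is a Thursday, so the first Sunday is February 4 and the fourth is February 25.
1 September 2024 is a Sunday, so the first Sunday is September 1 and the fourth is September 22.
At the standard offset (UTC+08:00), 10:10 UTC + 8h = 18:10 Solund Station standard time.
The standard-time date in Solund Station, 3 February 2024, is outside the daylight-saving period (25 February – 22 September), so Solund Station is on standard time, UTC+08:00.
10:10 UTC + 8h = 18:10 Solund Station.

18:10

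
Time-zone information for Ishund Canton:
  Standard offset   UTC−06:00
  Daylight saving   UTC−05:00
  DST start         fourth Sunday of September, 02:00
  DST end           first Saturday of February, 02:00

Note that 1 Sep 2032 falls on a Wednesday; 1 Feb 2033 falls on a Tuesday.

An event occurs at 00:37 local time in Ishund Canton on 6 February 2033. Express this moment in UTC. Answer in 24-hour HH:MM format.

06:37

1 September 2032 is a Wednesday, so the first Sunday is September 5 and the fourth is September 26.
1 February 2033 is a Tuesday, so the first Saturday is February 5.
Daylight saving runs 26 September 2032 – 5 February 2033; 6 February 2033 is outside that window, so Ishund Canton is on standard time at UTC−06:00.
00:37 local + 6h = 06:37 UTC.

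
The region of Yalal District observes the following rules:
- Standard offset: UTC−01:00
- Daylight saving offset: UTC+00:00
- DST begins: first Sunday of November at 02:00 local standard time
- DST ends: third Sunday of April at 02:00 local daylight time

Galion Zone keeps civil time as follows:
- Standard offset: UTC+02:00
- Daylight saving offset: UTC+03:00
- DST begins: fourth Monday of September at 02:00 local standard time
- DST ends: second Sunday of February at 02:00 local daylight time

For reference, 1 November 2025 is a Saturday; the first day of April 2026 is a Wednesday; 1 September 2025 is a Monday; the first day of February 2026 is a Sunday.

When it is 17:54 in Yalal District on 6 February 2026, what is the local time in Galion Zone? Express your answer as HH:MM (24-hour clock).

20:54

1 November 2025 is a Saturday, so the first Sunday is November 2.
1 April 2026 is a Wednesday, so the first Sunday is April 5 and the third is April 19.
6 February 2026 lies within the daylight-saving period (2 November 2025 – 19 April 2026), so Yalal District is on daylight time, UTC+00:00.
17:54 Yalal District − 0h = 17:54 UTC.
1 September 2025 is a Monday, so the first Monday is September 1 and the fourth is September 22.
1 February 2026 is a Sunday, so the first Sunday is February 1 and the second is February 8.
At the standard offset (UTC+02:00), 17:54 UTC + 2h = 19:54 Galion Zone standard time.
The standard-time date in Galion Zone, 6 February 2026, lies within the daylight-saving period (22 September 2025 – 8 February 2026), so Galion Zone is on daylight time, UTC+03:00.
17:54 UTC + 3h = 20:54 Galion Zone.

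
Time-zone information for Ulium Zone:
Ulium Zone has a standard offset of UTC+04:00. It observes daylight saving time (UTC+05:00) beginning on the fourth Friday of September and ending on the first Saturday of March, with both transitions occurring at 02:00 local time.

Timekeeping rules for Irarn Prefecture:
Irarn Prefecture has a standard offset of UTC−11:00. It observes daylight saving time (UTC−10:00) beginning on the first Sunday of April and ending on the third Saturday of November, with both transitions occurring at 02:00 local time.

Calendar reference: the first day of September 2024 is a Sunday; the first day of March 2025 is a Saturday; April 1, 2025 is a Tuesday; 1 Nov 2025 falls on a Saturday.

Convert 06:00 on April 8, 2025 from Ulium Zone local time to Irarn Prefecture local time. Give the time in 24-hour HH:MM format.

1 September 2024 is a Sunday, so the first Friday is September 6 and the fourth is September 27.
1 March 2025 is a Saturday, so the first Saturday is March 1.
April 8, 2025 does not fall between 27 September 2024 and 1 March 2025, so daylight saving is not in effect and Ulium Zone is at UTC+04:00.
06:00 Ulium Zone − 4h = 02:00 UTC.
1 April 2025 is a Tuesday, so the first Sunday is April 6.
1 November 2025 is a Saturday, so the first Saturday is November 1 and the third is November 15.
At the standard offset (UTC−11:00), 02:00 UTC − 11h = 15:00 Irarn Prefecture standard time (rolling into the previous day, 7 April 2025).
Daylight saving runs 6 April – 15 November; the standard-time date in Irarn Prefecture, April 7, 2025, is inside that window, so Irarn Prefecture is at UTC−10:00.
02:00 UTC − 10h = 16:00 Irarn Prefecture (rolling into the previous day, 7 April 2025).

16:00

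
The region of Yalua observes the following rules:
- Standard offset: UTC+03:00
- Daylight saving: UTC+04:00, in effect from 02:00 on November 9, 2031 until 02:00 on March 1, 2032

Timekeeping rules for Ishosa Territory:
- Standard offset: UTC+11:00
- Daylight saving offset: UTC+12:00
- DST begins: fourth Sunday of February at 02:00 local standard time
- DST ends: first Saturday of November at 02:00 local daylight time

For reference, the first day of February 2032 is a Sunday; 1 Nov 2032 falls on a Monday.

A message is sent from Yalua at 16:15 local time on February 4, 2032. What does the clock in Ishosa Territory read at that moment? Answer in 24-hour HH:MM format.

23:15

February 4, 2032 falls between 9 November 2031 and 1 March 2032, so daylight saving is in effect and Yalua is at UTC+04:00.
16:15 Yalua − 4h = 12:15 UTC.
1 February 2032 is a Sunday, so the first Sunday is February 1 and the fourth is February 22.
1 November 2032 is a Monday, so the first Saturday is November 6.
At the standard offset (UTC+11:00), 12:15 UTC + 11h = 23:15 Ishosa Territory standard time.
The standard-time date in Ishosa Territory, February 4, 2032, does not fall between 22 February and 6 November, so daylight saving is not in effect and Ishosa Territory is at UTC+11:00.
12:15 UTC + 11h = 23:15 Ishosa Territory.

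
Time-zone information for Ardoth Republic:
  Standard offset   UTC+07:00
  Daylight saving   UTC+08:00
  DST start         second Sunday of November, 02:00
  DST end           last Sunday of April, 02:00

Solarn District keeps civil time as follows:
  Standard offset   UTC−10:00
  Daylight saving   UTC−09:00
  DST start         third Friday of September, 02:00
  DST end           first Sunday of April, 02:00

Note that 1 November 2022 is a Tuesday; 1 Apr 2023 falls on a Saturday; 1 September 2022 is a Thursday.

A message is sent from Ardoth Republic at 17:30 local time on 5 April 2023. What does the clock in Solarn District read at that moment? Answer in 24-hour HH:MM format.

1 November 2022 is a Tuesday, so the first Sunday is November 6 and the second is November 13.
1 April 2023 is a Saturday, so Sundays fall on 2, 9, 16, 23, 30; the last is April 30.
5 April 2023 lies within the daylight-saving period (13 November 2022 – 30 April 2023), so Ardoth Republic is on daylight time, UTC+08:00.
17:30 Ardoth Republic − 8h = 09:30 UTC.
1 September 2022 is a Thursday, so the first Friday is September 2 and the third is September 16.
1 April 2023 is a Saturday, so the first Sunday is April 2.
At the standard offset (UTC−10:00), 09:30 UTC − 10h = 23:30 Solarn District standard time (rolling into the previous day, 4 April 2023).
The standard-time date in Solarn District, 4 April 2023, is outside the daylight-saving period (16 September 2022 – 2 April 2023), so Solarn District is on standard time, UTC−10:00.
09:30 UTC − 10h = 23:30 Solarn District (rolling into the previous day, 4 April 2023).

23:30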